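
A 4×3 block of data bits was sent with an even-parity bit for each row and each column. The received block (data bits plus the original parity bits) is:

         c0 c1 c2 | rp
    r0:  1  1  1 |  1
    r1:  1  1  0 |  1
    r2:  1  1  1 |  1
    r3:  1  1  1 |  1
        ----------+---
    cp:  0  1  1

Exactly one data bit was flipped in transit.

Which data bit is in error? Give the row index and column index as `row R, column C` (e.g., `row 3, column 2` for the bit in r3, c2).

row 1, column 1

Recompute each row's even parity and compare to rp:
  r0: data parity 1, sent rp 1 → ok
  r1: data parity 0, sent rp 1 → mismatch
  r2: data parity 1, sent rp 1 → ok
  r3: data parity 1, sent rp 1 → ok
Recompute each column's even parity and compare to cp:
  c0: data parity 0, sent cp 0 → ok
  c1: data parity 0, sent cp 1 → mismatch
  c2: data parity 1, sent cp 1 → ok
Exactly one row (r1) and one column (c1) fail → the flipped bit is at their intersection.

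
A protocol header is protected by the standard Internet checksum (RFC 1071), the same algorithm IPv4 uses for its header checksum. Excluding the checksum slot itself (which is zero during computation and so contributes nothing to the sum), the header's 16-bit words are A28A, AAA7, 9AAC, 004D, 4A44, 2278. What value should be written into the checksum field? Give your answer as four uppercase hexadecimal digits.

One's-complement addition (fold any carry out of bit 15 back into bit 0):
  0xA28A + 0xAAA7 = 0x14D31 → wrap carry → 0x4D32
  0x4D32 + 0x9AAC = 0x0E7DE
  0xE7DE + 0x004D = 0x0E82B
  0xE82B + 0x4A44 = 0x1326F → wrap carry → 0x3270
  0x3270 + 0x2278 = 0x054E8
One's-complement sum = 0x54E8.
Checksum = ~0x54E8 & 0xFFFF = 0xAB17.

AB17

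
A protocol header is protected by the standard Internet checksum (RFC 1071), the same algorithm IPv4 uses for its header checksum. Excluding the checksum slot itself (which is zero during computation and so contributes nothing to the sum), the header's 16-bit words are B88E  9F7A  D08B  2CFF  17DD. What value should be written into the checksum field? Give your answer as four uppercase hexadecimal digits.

928E

One's-complement addition (fold any carry out of bit 15 back into bit 0):
  0xB88E + 0x9F7A = 0x15808 → wrap carry → 0x5809
  0x5809 + 0xD08B = 0x12894 → wrap carry → 0x2895
  0x2895 + 0x2CFF = 0x05594
  0x5594 + 0x17DD = 0x06D71
One's-complement sum = 0x6D71.
Checksum = ~0x6D71 & 0xFFFF = 0x928E.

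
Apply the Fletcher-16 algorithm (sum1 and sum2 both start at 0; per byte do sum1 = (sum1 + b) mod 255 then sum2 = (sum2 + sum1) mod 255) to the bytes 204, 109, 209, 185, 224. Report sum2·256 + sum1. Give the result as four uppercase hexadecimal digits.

7FA6

Running sums (mod 255):
  after byte 0 (204): sum1=204, sum2=204
  after byte 1 (109): sum1=58, sum2=7
  after byte 2 (209): sum1=12, sum2=19
  after byte 3 (185): sum1=197, sum2=216
  after byte 4 (224): sum1=166, sum2=127
Checksum = sum2·256 + sum1 = 127·256 + 166 = 32678 = 0x7FA6.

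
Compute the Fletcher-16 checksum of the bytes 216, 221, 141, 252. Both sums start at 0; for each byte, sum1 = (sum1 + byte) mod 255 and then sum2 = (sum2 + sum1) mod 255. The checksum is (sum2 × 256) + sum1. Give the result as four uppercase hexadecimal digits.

1541

Running sums (mod 255):
  after byte 0 (216): sum1=216, sum2=216
  after byte 1 (221): sum1=182, sum2=143
  after byte 2 (141): sum1=68, sum2=211
  after byte 3 (252): sum1=65, sum2=21
Checksum = sum2·256 + sum1 = 21·256 + 65 = 5441 = 0x1541.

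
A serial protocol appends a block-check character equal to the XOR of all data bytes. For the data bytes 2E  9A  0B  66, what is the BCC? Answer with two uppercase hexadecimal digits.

XOR the bytes together:
  start with 0x2E
  0x2E ⊕ 0x9A = 0xB4
  0xB4 ⊕ 0x0B = 0xBF
  0xBF ⊕ 0x66 = 0xD9

D9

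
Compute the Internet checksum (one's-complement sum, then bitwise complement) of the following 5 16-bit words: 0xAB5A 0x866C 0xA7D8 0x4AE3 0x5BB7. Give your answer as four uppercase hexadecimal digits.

7FC5

One's-complement addition (fold any carry out of bit 15 back into bit 0):
  0xAB5A + 0x866C = 0x131C6 → wrap carry → 0x31C7
  0x31C7 + 0xA7D8 = 0x0D99F
  0xD99F + 0x4AE3 = 0x12482 → wrap carry → 0x2483
  0x2483 + 0x5BB7 = 0x0803A
One's-complement sum = 0x803A.
Checksum = ~0x803A & 0xFFFF = 0x7FC5.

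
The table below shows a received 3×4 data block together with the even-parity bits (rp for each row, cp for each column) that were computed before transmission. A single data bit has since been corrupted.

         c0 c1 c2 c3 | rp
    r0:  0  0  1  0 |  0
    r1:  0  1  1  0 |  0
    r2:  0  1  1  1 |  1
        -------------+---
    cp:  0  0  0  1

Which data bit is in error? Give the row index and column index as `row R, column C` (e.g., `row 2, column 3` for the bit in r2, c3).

Recompute each row's even parity and compare to rp:
  r0: data parity 1, sent rp 0 → mismatch
  r1: data parity 0, sent rp 0 → ok
  r2: data parity 1, sent rp 1 → ok
Recompute each column's even parity and compare to cp:
  c0: data parity 0, sent cp 0 → ok
  c1: data parity 0, sent cp 0 → ok
  c2: data parity 1, sent cp 0 → mismatch
  c3: data parity 1, sent cp 1 → ok
Exactly one row (r0) and one column (c2) fail → the flipped bit is at their intersection.

row 0, column 2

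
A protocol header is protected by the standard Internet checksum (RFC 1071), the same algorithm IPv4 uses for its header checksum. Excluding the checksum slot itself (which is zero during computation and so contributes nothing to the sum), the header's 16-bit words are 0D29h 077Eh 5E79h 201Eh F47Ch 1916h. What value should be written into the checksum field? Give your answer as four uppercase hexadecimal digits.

One's-complement addition (fold any carry out of bit 15 back into bit 0):
  0x0D29 + 0x077E = 0x014A7
  0x14A7 + 0x5E79 = 0x07320
  0x7320 + 0x201E = 0x0933E
  0x933E + 0xF47C = 0x187BA → wrap carry → 0x87BB
  0x87BB + 0x1916 = 0x0A0D1
One's-complement sum = 0xA0D1.
Checksum = ~0xA0D1 & 0xFFFF = 0x5F2E.

5F2E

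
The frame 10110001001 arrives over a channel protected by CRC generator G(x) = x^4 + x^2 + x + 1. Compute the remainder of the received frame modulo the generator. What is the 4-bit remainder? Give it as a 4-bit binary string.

0010

Modulo-2 division of 10110001001 by 10111:
  pos 0: 10110 XOR 10111 = 00001
  pos 4: 10010 XOR 10111 = 00101
  pos 6: 10101 XOR 10111 = 00010
Remainder = 0010 (nonzero — an error is detected).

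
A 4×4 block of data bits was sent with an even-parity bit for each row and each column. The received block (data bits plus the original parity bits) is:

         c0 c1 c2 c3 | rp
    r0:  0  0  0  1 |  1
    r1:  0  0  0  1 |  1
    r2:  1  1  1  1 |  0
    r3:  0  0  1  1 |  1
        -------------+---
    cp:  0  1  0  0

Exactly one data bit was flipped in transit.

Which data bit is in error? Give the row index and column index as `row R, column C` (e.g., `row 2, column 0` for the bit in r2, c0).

Recompute each row's even parity and compare to rp:
  r0: data parity 1, sent rp 1 → ok
  r1: data parity 1, sent rp 1 → ok
  r2: data parity 0, sent rp 0 → ok
  r3: data parity 0, sent rp 1 → mismatch
Recompute each column's even parity and compare to cp:
  c0: data parity 1, sent cp 0 → mismatch
  c1: data parity 1, sent cp 1 → ok
  c2: data parity 0, sent cp 0 → ok
  c3: data parity 0, sent cp 0 → ok
Exactly one row (r3) and one column (c0) fail → the flipped bit is at their intersection.

row 3, column 0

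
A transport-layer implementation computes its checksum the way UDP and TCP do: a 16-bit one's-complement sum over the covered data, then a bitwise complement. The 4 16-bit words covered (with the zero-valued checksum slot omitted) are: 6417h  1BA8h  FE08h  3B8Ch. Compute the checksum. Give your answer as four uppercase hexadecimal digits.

One's-complement addition (fold any carry out of bit 15 back into bit 0):
  0x6417 + 0x1BA8 = 0x07FBF
  0x7FBF + 0xFE08 = 0x17DC7 → wrap carry → 0x7DC8
  0x7DC8 + 0x3B8C = 0x0B954
One's-complement sum = 0xB954.
Checksum = ~0xB954 & 0xFFFF = 0x46AB.

46AB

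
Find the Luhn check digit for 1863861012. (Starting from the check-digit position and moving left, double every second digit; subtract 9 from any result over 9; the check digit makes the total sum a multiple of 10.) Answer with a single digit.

Partial digits right→left: 2 1 0 1 6 8 3 6 8 1
Double every second digit counting from the check-digit position (so the 1st, 3rd, 5th, ... of the partial from the right).
  doubled (with −9 where >9): 4 0 3 6 7 → sum 20
  kept as-is: 1 1 8 6 1 → sum 17
Total = 20 + 17 = 37.
Check digit = (10 − (37 mod 10)) mod 10 = 3.

3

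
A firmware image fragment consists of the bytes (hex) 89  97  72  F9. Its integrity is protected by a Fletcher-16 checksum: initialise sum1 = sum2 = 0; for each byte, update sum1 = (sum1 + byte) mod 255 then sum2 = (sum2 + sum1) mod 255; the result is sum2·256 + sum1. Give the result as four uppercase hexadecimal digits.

CB8D

Running sums (mod 255):
  after byte 0 (89): sum1=137, sum2=137
  after byte 1 (97): sum1=33, sum2=170
  after byte 2 (72): sum1=147, sum2=62
  after byte 3 (F9): sum1=141, sum2=203
Checksum = sum2·256 + sum1 = 203·256 + 141 = 52109 = 0xCB8D.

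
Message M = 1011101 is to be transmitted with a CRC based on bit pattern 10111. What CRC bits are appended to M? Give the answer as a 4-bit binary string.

0111

Append 4 zeros: 10111010000. Divide by 10111 (XOR where the leading bit is 1):
  pos 0: 10111 XOR 10111 = 00000
  pos 6: 10000 XOR 10111 = 00111
Remainder (last 4 bits) = 0111. This is the CRC / FCS.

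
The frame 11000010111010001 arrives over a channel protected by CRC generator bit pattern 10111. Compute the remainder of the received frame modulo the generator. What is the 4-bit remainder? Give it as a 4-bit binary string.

Modulo-2 division of 11000010111010001 by 10111:
  pos 0: 11000 XOR 10111 = 01111
  pos 1: 11110 XOR 10111 = 01001
  pos 2: 10011 XOR 10111 = 00100
  pos 4: 10001 XOR 10111 = 00110
  pos 6: 11011 XOR 10111 = 01100
  pos 7: 11000 XOR 10111 = 01111
  pos 8: 11111 XOR 10111 = 01000
  pos 9: 10000 XOR 10111 = 00111
  pos 11: 11100 XOR 10111 = 01011
  pos 12: 10111 XOR 10111 = 00000
Remainder = 0000 (zero — the frame passes the CRC check).

0000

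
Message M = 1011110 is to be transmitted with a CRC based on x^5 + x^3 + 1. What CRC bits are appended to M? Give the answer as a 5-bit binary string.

Append 5 zeros: 101111000000. Divide by 101001 (XOR where the leading bit is 1):
  pos 0: 101111 XOR 101001 = 000110
  pos 3: 110000 XOR 101001 = 011001
  pos 4: 110010 XOR 101001 = 011011
  pos 5: 110110 XOR 101001 = 011111
  pos 6: 111110 XOR 101001 = 010111
Remainder (last 5 bits) = 10111. This is the CRC / FCS.

10111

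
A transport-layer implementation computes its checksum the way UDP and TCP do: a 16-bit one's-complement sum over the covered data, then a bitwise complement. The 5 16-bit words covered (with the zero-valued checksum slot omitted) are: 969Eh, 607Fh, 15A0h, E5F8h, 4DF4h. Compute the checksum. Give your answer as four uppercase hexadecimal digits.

BF54

One's-complement addition (fold any carry out of bit 15 back into bit 0):
  0x969E + 0x607F = 0x0F71D
  0xF71D + 0x15A0 = 0x10CBD → wrap carry → 0x0CBE
  0x0CBE + 0xE5F8 = 0x0F2B6
  0xF2B6 + 0x4DF4 = 0x140AA → wrap carry → 0x40AB
One's-complement sum = 0x40AB.
Checksum = ~0x40AB & 0xFFFF = 0xBF54.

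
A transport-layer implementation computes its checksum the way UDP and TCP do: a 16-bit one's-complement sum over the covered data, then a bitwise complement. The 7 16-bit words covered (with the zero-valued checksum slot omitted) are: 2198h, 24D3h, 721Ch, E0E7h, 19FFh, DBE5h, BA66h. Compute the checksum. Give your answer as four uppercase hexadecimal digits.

One's-complement addition (fold any carry out of bit 15 back into bit 0):
  0x2198 + 0x24D3 = 0x0466B
  0x466B + 0x721C = 0x0B887
  0xB887 + 0xE0E7 = 0x1996E → wrap carry → 0x996F
  0x996F + 0x19FF = 0x0B36E
  0xB36E + 0xDBE5 = 0x18F53 → wrap carry → 0x8F54
  0x8F54 + 0xBA66 = 0x149BA → wrap carry → 0x49BB
One's-complement sum = 0x49BB.
Checksum = ~0x49BB & 0xFFFF = 0xB644.

B644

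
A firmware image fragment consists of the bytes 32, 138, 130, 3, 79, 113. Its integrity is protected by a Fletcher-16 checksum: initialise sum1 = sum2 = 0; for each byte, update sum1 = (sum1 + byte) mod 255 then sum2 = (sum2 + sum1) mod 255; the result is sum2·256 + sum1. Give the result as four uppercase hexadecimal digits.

98F0

Running sums (mod 255):
  after byte 0 (32): sum1=32, sum2=32
  after byte 1 (138): sum1=170, sum2=202
  after byte 2 (130): sum1=45, sum2=247
  after byte 3 (3): sum1=48, sum2=40
  after byte 4 (79): sum1=127, sum2=167
  after byte 5 (113): sum1=240, sum2=152
Checksum = sum2·256 + sum1 = 152·256 + 240 = 39152 = 0x98F0.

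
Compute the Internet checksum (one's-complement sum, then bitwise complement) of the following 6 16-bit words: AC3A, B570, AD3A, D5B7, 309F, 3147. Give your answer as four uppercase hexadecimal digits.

B97B

One's-complement addition (fold any carry out of bit 15 back into bit 0):
  0xAC3A + 0xB570 = 0x161AA → wrap carry → 0x61AB
  0x61AB + 0xAD3A = 0x10EE5 → wrap carry → 0x0EE6
  0x0EE6 + 0xD5B7 = 0x0E49D
  0xE49D + 0x309F = 0x1153C → wrap carry → 0x153D
  0x153D + 0x3147 = 0x04684
One's-complement sum = 0x4684.
Checksum = ~0x4684 & 0xFFFF = 0xB97B.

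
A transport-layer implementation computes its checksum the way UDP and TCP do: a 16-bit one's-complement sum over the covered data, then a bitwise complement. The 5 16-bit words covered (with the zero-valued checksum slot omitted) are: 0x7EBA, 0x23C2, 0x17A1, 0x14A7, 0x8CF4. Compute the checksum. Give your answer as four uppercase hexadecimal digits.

One's-complement addition (fold any carry out of bit 15 back into bit 0):
  0x7EBA + 0x23C2 = 0x0A27C
  0xA27C + 0x17A1 = 0x0BA1D
  0xBA1D + 0x14A7 = 0x0CEC4
  0xCEC4 + 0x8CF4 = 0x15BB8 → wrap carry → 0x5BB9
One's-complement sum = 0x5BB9.
Checksum = ~0x5BB9 & 0xFFFF = 0xA446.

A446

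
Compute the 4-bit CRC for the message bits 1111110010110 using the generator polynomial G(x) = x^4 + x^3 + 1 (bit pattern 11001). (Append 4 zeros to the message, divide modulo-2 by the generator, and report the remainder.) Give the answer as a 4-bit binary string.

Append 4 zeros: 11111100101100000. Divide by 11001 (XOR where the leading bit is 1):
  pos 0: 11111 XOR 11001 = 00110
  pos 2: 11010 XOR 11001 = 00011
  pos 5: 11010 XOR 11001 = 00011
  pos 8: 11110 XOR 11001 = 00111
  pos 10: 11100 XOR 11001 = 00101
  pos 12: 10100 XOR 11001 = 01101
Remainder (last 4 bits) = 1101. This is the CRC / FCS.

1101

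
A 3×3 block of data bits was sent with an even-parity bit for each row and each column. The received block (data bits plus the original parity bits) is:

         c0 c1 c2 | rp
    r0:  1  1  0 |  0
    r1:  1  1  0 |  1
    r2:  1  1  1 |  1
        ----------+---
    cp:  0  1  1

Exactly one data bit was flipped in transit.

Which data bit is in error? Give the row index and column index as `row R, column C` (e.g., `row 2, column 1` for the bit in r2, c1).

Recompute each row's even parity and compare to rp:
  r0: data parity 0, sent rp 0 → ok
  r1: data parity 0, sent rp 1 → mismatch
  r2: data parity 1, sent rp 1 → ok
Recompute each column's even parity and compare to cp:
  c0: data parity 1, sent cp 0 → mismatch
  c1: data parity 1, sent cp 1 → ok
  c2: data parity 1, sent cp 1 → ok
Exactly one row (r1) and one column (c0) fail → the flipped bit is at their intersection.

row 1, column 0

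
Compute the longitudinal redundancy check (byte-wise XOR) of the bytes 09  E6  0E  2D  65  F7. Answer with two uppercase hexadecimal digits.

5E

XOR the bytes together:
  start with 0x09
  0x09 ⊕ 0xE6 = 0xEF
  0xEF ⊕ 0x0E = 0xE1
  0xE1 ⊕ 0x2D = 0xCC
  0xCC ⊕ 0x65 = 0xA9
  0xA9 ⊕ 0xF7 = 0x5E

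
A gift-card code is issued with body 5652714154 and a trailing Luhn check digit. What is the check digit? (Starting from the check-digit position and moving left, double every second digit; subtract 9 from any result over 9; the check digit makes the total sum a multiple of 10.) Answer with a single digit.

5

Partial digits right→left: 4 5 1 4 1 7 2 5 6 5
Double every second digit counting from the check-digit position (so the 1st, 3rd, 5th, ... of the partial from the right).
  doubled (with −9 where >9): 8 2 2 4 3 → sum 19
  kept as-is: 5 4 7 5 5 → sum 26
Total = 19 + 26 = 45.
Check digit = (10 − (45 mod 10)) mod 10 = 5.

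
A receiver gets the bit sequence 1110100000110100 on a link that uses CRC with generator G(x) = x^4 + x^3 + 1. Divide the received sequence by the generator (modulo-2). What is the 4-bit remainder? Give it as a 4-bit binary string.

Modulo-2 division of 1110100000110100 by 11001:
  pos 0: 11101 XOR 11001 = 00100
  pos 2: 10000 XOR 11001 = 01001
  pos 3: 10010 XOR 11001 = 01011
  pos 4: 10110 XOR 11001 = 01111
  pos 5: 11110 XOR 11001 = 00111
  pos 7: 11111 XOR 11001 = 00110
  pos 9: 11001 XOR 11001 = 00000
Remainder = 0000 (zero — the frame passes the CRC check).

0000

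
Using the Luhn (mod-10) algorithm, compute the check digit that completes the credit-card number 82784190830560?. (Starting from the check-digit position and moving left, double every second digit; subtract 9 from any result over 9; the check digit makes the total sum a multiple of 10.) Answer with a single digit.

Partial digits right→left: 0 6 5 0 3 8 0 9 1 4 8 7 2 8
Double every second digit counting from the check-digit position (so the 1st, 3rd, 5th, ... of the partial from the right).
  doubled (with −9 where >9): 0 1 6 0 2 7 4 → sum 20
  kept as-is: 6 0 8 9 4 7 8 → sum 42
Total = 20 + 42 = 62.
Check digit = (10 − (62 mod 10)) mod 10 = 8.

8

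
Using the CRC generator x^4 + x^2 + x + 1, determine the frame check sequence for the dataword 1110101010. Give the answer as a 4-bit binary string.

Append 4 zeros: 11101010100000. Divide by 10111 (XOR where the leading bit is 1):
  pos 0: 11101 XOR 10111 = 01010
  pos 1: 10100 XOR 10111 = 00011
  pos 4: 11101 XOR 10111 = 01010
  pos 5: 10100 XOR 10111 = 00011
  pos 8: 11000 XOR 10111 = 01111
  pos 9: 11110 XOR 10111 = 01001
Remainder (last 4 bits) = 1001. This is the CRC / FCS.

1001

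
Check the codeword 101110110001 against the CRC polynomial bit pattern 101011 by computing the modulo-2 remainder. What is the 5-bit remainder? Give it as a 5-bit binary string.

Modulo-2 division of 101110110001 by 101011:
  pos 0: 101110 XOR 101011 = 000101
  pos 3: 101110 XOR 101011 = 000101
  pos 6: 101001 XOR 101011 = 000010
Remainder = 00010 (nonzero — an error is detected).

00010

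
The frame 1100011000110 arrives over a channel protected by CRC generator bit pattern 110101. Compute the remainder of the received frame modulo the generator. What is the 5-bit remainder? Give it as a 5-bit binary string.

Modulo-2 division of 1100011000110 by 110101:
  pos 0: 110001 XOR 110101 = 000100
  pos 3: 100100 XOR 110101 = 010001
  pos 4: 100010 XOR 110101 = 010111
  pos 5: 101111 XOR 110101 = 011010
  pos 6: 110101 XOR 110101 = 000000
Remainder = 00000 (zero — the frame passes the CRC check).

00000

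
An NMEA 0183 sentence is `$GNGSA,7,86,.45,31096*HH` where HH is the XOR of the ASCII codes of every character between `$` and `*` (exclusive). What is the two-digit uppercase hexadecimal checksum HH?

XOR the ASCII codes of the payload characters:
  'G' = 0x47 → acc = 0x47
  'N' = 0x4E → acc = 0x09
  'G' = 0x47 → acc = 0x4E
  'S' = 0x53 → acc = 0x1D
  'A' = 0x41 → acc = 0x5C
  ',' = 0x2C → acc = 0x70
  '7' = 0x37 → acc = 0x47
  ',' = 0x2C → acc = 0x6B
  '8' = 0x38 → acc = 0x53
  '6' = 0x36 → acc = 0x65
  ',' = 0x2C → acc = 0x49
  '.' = 0x2E → acc = 0x67
  '4' = 0x34 → acc = 0x53
  '5' = 0x35 → acc = 0x66
  ',' = 0x2C → acc = 0x4A
  '3' = 0x33 → acc = 0x79
  '1' = 0x31 → acc = 0x48
  '0' = 0x30 → acc = 0x78
  '9' = 0x39 → acc = 0x41
  '6' = 0x36 → acc = 0x77
Checksum = 0x77.

77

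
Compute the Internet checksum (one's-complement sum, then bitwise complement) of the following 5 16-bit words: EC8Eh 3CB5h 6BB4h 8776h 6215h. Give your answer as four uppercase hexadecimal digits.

One's-complement addition (fold any carry out of bit 15 back into bit 0):
  0xEC8E + 0x3CB5 = 0x12943 → wrap carry → 0x2944
  0x2944 + 0x6BB4 = 0x094F8
  0x94F8 + 0x8776 = 0x11C6E → wrap carry → 0x1C6F
  0x1C6F + 0x6215 = 0x07E84
One's-complement sum = 0x7E84.
Checksum = ~0x7E84 & 0xFFFF = 0x817B.

817B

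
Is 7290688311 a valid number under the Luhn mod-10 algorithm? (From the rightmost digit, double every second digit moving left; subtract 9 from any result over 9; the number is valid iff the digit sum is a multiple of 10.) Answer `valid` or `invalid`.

valid

From the right, keep odd positions and double even positions (subtract 9 from any doubled value over 9):
  doubled (positions 2,4,...): 2 7 3 9 5 → sum 26
  kept (positions 1,3,...): 1 3 8 0 2 → sum 14
Total = 40.
40 mod 10 = 0, so the number is valid.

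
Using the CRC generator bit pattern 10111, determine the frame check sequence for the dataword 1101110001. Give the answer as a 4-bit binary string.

1100

Append 4 zeros: 11011100010000. Divide by 10111 (XOR where the leading bit is 1):
  pos 0: 11011 XOR 10111 = 01100
  pos 1: 11001 XOR 10111 = 01110
  pos 2: 11100 XOR 10111 = 01011
  pos 3: 10110 XOR 10111 = 00001
  pos 7: 10100 XOR 10111 = 00011
Remainder (last 4 bits) = 1100. This is the CRC / FCS.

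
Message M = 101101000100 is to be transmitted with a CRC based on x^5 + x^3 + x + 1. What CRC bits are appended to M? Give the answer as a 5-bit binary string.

Append 5 zeros: 10110100010000000. Divide by 101011 (XOR where the leading bit is 1):
  pos 0: 101101 XOR 101011 = 000110
  pos 3: 110000 XOR 101011 = 011011
  pos 4: 110111 XOR 101011 = 011100
  pos 5: 111000 XOR 101011 = 010011
  pos 6: 100110 XOR 101011 = 001101
  pos 8: 110100 XOR 101011 = 011111
  pos 9: 111110 XOR 101011 = 010101
  pos 10: 101010 XOR 101011 = 000001
Remainder (last 5 bits) = 00010. This is the CRC / FCS.

00010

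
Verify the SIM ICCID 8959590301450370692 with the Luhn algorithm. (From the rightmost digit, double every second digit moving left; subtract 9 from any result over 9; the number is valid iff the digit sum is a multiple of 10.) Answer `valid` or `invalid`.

From the right, keep odd positions and double even positions (subtract 9 from any doubled value over 9):
  doubled (positions 2,4,...): 9 0 6 1 2 6 9 9 9 → sum 51
  kept (positions 1,3,...): 2 6 7 0 4 0 0 5 5 8 → sum 37
Total = 88.
88 mod 10 = 8, so the number is invalid.

invalid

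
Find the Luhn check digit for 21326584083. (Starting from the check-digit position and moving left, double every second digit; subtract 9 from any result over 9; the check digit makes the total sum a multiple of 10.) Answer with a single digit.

Partial digits right→left: 3 8 0 4 8 5 6 2 3 1 2
Double every second digit counting from the check-digit position (so the 1st, 3rd, 5th, ... of the partial from the right).
  doubled (with −9 where >9): 6 0 7 3 6 4 → sum 26
  kept as-is: 8 4 5 2 1 → sum 20
Total = 26 + 20 = 46.
Check digit = (10 − (46 mod 10)) mod 10 = 4.

4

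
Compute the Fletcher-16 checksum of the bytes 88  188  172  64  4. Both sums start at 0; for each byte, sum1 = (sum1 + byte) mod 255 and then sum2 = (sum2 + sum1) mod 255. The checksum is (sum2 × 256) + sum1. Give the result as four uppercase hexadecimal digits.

Running sums (mod 255):
  after byte 0 (88): sum1=88, sum2=88
  after byte 1 (188): sum1=21, sum2=109
  after byte 2 (172): sum1=193, sum2=47
  after byte 3 (64): sum1=2, sum2=49
  after byte 4 (4): sum1=6, sum2=55
Checksum = sum2·256 + sum1 = 55·256 + 6 = 14086 = 0x3706.

3706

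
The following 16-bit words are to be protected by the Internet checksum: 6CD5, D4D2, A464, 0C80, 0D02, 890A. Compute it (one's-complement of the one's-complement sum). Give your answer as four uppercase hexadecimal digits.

7766

One's-complement addition (fold any carry out of bit 15 back into bit 0):
  0x6CD5 + 0xD4D2 = 0x141A7 → wrap carry → 0x41A8
  0x41A8 + 0xA464 = 0x0E60C
  0xE60C + 0x0C80 = 0x0F28C
  0xF28C + 0x0D02 = 0x0FF8E
  0xFF8E + 0x890A = 0x18898 → wrap carry → 0x8899
One's-complement sum = 0x8899.
Checksum = ~0x8899 & 0xFFFF = 0x7766.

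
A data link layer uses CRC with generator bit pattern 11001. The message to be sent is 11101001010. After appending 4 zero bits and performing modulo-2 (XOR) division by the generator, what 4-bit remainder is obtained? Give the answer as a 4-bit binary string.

1111

Append 4 zeros: 111010010100000. Divide by 11001 (XOR where the leading bit is 1):
  pos 0: 11101 XOR 11001 = 00100
  pos 2: 10000 XOR 11001 = 01001
  pos 3: 10011 XOR 11001 = 01010
  pos 4: 10100 XOR 11001 = 01101
  pos 5: 11011 XOR 11001 = 00010
  pos 8: 10000 XOR 11001 = 01001
  pos 9: 10010 XOR 11001 = 01011
  pos 10: 10110 XOR 11001 = 01111
Remainder (last 4 bits) = 1111. This is the CRC / FCS.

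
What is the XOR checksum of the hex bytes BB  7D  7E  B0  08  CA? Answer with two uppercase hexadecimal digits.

CA

XOR the bytes together:
  start with 0xBB
  0xBB ⊕ 0x7D = 0xC6
  0xC6 ⊕ 0x7E = 0xB8
  0xB8 ⊕ 0xB0 = 0x08
  0x08 ⊕ 0x08 = 0x00
  0x00 ⊕ 0xCA = 0xCA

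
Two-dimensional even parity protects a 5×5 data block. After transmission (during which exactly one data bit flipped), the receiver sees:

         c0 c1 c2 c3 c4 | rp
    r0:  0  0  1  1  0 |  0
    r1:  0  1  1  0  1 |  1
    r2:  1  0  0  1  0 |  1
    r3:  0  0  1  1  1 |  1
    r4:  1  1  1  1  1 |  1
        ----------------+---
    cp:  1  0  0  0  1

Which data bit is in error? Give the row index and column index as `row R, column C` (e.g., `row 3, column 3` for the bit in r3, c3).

Recompute each row's even parity and compare to rp:
  r0: data parity 0, sent rp 0 → ok
  r1: data parity 1, sent rp 1 → ok
  r2: data parity 0, sent rp 1 → mismatch
  r3: data parity 1, sent rp 1 → ok
  r4: data parity 1, sent rp 1 → ok
Recompute each column's even parity and compare to cp:
  c0: data parity 0, sent cp 1 → mismatch
  c1: data parity 0, sent cp 0 → ok
  c2: data parity 0, sent cp 0 → ok
  c3: data parity 0, sent cp 0 → ok
  c4: data parity 1, sent cp 1 → ok
Exactly one row (r2) and one column (c0) fail → the flipped bit is at their intersection.

row 2, column 0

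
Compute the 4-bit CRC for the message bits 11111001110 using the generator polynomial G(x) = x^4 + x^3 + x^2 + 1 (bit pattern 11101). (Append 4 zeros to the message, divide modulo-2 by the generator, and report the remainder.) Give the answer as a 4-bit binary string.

Append 4 zeros: 111110011100000. Divide by 11101 (XOR where the leading bit is 1):
  pos 0: 11111 XOR 11101 = 00010
  pos 3: 10001 XOR 11101 = 01100
  pos 4: 11001 XOR 11101 = 00100
  pos 6: 10010 XOR 11101 = 01111
  pos 7: 11110 XOR 11101 = 00011
  pos 10: 11000 XOR 11101 = 00101
Remainder (last 4 bits) = 0101. This is the CRC / FCS.

0101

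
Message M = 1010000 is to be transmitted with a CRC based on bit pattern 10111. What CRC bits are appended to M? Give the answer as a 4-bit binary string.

1010

Append 4 zeros: 10100000000. Divide by 10111 (XOR where the leading bit is 1):
  pos 0: 10100 XOR 10111 = 00011
  pos 3: 11000 XOR 10111 = 01111
  pos 4: 11110 XOR 10111 = 01001
  pos 5: 10010 XOR 10111 = 00101
Remainder (last 4 bits) = 1010. This is the CRC / FCS.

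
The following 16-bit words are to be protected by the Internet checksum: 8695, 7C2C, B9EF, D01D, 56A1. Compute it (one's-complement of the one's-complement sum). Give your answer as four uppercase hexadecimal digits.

1C8F

One's-complement addition (fold any carry out of bit 15 back into bit 0):
  0x8695 + 0x7C2C = 0x102C1 → wrap carry → 0x02C2
  0x02C2 + 0xB9EF = 0x0BCB1
  0xBCB1 + 0xD01D = 0x18CCE → wrap carry → 0x8CCF
  0x8CCF + 0x56A1 = 0x0E370
One's-complement sum = 0xE370.
Checksum = ~0xE370 & 0xFFFF = 0x1C8F.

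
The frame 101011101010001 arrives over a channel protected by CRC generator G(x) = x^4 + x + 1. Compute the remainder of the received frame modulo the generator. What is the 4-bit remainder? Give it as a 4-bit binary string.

Modulo-2 division of 101011101010001 by 10011:
  pos 0: 10101 XOR 10011 = 00110
  pos 2: 11011 XOR 10011 = 01000
  pos 3: 10000 XOR 10011 = 00011
  pos 6: 11101 XOR 10011 = 01110
  pos 7: 11100 XOR 10011 = 01111
  pos 8: 11110 XOR 10011 = 01101
  pos 9: 11010 XOR 10011 = 01001
  pos 10: 10011 XOR 10011 = 00000
Remainder = 0000 (zero — the frame passes the CRC check).

0000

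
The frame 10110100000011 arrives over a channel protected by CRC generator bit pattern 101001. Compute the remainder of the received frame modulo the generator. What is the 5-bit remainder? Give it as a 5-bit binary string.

Modulo-2 division of 10110100000011 by 101001:
  pos 0: 101101 XOR 101001 = 000100
  pos 3: 100000 XOR 101001 = 001001
  pos 5: 100100 XOR 101001 = 001101
  pos 7: 110101 XOR 101001 = 011100
  pos 8: 111001 XOR 101001 = 010000
Remainder = 10000 (nonzero — an error is detected).

10000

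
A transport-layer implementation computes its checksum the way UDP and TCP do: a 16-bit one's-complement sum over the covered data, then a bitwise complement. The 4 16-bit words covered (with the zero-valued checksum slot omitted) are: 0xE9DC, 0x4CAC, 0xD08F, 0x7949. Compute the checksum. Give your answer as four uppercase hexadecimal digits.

One's-complement addition (fold any carry out of bit 15 back into bit 0):
  0xE9DC + 0x4CAC = 0x13688 → wrap carry → 0x3689
  0x3689 + 0xD08F = 0x10718 → wrap carry → 0x0719
  0x0719 + 0x7949 = 0x08062
One's-complement sum = 0x8062.
Checksum = ~0x8062 & 0xFFFF = 0x7F9D.

7F9D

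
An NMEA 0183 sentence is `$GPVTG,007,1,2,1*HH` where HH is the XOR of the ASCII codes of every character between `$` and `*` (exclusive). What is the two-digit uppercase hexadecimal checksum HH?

57

XOR the ASCII codes of the payload characters:
  'G' = 0x47 → acc = 0x47
  'P' = 0x50 → acc = 0x17
  'V' = 0x56 → acc = 0x41
  'T' = 0x54 → acc = 0x15
  'G' = 0x47 → acc = 0x52
  ',' = 0x2C → acc = 0x7E
  '0' = 0x30 → acc = 0x4E
  '0' = 0x30 → acc = 0x7E
  '7' = 0x37 → acc = 0x49
  ',' = 0x2C → acc = 0x65
  '1' = 0x31 → acc = 0x54
  ',' = 0x2C → acc = 0x78
  '2' = 0x32 → acc = 0x4A
  ',' = 0x2C → acc = 0x66
  '1' = 0x31 → acc = 0x57
Checksum = 0x57.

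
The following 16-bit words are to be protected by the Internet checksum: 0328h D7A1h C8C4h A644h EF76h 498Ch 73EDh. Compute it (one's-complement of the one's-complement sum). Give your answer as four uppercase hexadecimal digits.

One's-complement addition (fold any carry out of bit 15 back into bit 0):
  0x0328 + 0xD7A1 = 0x0DAC9
  0xDAC9 + 0xC8C4 = 0x1A38D → wrap carry → 0xA38E
  0xA38E + 0xA644 = 0x149D2 → wrap carry → 0x49D3
  0x49D3 + 0xEF76 = 0x13949 → wrap carry → 0x394A
  0x394A + 0x498C = 0x082D6
  0x82D6 + 0x73ED = 0x0F6C3
One's-complement sum = 0xF6C3.
Checksum = ~0xF6C3 & 0xFFFF = 0x093C.

093C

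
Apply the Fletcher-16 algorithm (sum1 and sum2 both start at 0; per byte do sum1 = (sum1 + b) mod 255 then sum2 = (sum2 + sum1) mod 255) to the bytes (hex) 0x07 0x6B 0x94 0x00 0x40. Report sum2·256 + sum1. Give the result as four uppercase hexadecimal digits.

Running sums (mod 255):
  after byte 0 (0x07): sum1=7, sum2=7
  after byte 1 (0x6B): sum1=114, sum2=121
  after byte 2 (0x94): sum1=7, sum2=128
  after byte 3 (0x00): sum1=7, sum2=135
  after byte 4 (0x40): sum1=71, sum2=206
Checksum = sum2·256 + sum1 = 206·256 + 71 = 52807 = 0xCE47.

CE47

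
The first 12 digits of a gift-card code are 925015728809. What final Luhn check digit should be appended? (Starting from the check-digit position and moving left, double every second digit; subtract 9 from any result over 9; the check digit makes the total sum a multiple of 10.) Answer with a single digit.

5

Partial digits right→left: 9 0 8 8 2 7 5 1 0 5 2 9
Double every second digit counting from the check-digit position (so the 1st, 3rd, 5th, ... of the partial from the right).
  doubled (with −9 where >9): 9 7 4 1 0 4 → sum 25
  kept as-is: 0 8 7 1 5 9 → sum 30
Total = 25 + 30 = 55.
Check digit = (10 − (55 mod 10)) mod 10 = 5.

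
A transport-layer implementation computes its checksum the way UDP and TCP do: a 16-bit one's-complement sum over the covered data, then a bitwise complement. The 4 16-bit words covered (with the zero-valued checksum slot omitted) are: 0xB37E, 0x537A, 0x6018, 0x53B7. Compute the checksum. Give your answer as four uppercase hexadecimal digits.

4537

One's-complement addition (fold any carry out of bit 15 back into bit 0):
  0xB37E + 0x537A = 0x106F8 → wrap carry → 0x06F9
  0x06F9 + 0x6018 = 0x06711
  0x6711 + 0x53B7 = 0x0BAC8
One's-complement sum = 0xBAC8.
Checksum = ~0xBAC8 & 0xFFFF = 0x4537.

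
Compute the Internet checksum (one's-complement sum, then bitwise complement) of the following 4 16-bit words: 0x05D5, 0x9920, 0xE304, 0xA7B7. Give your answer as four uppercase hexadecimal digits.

D64D

One's-complement addition (fold any carry out of bit 15 back into bit 0):
  0x05D5 + 0x9920 = 0x09EF5
  0x9EF5 + 0xE304 = 0x181F9 → wrap carry → 0x81FA
  0x81FA + 0xA7B7 = 0x129B1 → wrap carry → 0x29B2
One's-complement sum = 0x29B2.
Checksum = ~0x29B2 & 0xFFFF = 0xD64D.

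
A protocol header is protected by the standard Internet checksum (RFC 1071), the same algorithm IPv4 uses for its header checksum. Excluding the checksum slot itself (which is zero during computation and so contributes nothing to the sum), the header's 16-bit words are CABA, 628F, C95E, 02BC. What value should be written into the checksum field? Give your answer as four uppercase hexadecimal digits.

069B

One's-complement addition (fold any carry out of bit 15 back into bit 0):
  0xCABA + 0x628F = 0x12D49 → wrap carry → 0x2D4A
  0x2D4A + 0xC95E = 0x0F6A8
  0xF6A8 + 0x02BC = 0x0F964
One's-complement sum = 0xF964.
Checksum = ~0xF964 & 0xFFFF = 0x069B.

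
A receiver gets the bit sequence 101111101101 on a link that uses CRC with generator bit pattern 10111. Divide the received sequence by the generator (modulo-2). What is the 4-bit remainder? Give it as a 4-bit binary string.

Modulo-2 division of 101111101101 by 10111:
  pos 0: 10111 XOR 10111 = 00000
  pos 5: 11011 XOR 10111 = 01100
  pos 6: 11000 XOR 10111 = 01111
  pos 7: 11111 XOR 10111 = 01000
Remainder = 1000 (nonzero — an error is detected).

1000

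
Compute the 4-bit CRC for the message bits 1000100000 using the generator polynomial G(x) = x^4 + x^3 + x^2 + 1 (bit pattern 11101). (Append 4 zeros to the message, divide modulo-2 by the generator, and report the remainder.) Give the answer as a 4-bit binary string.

1010

Append 4 zeros: 10001000000000. Divide by 11101 (XOR where the leading bit is 1):
  pos 0: 10001 XOR 11101 = 01100
  pos 1: 11000 XOR 11101 = 00101
  pos 3: 10100 XOR 11101 = 01001
  pos 4: 10010 XOR 11101 = 01111
  pos 5: 11110 XOR 11101 = 00011
  pos 8: 11000 XOR 11101 = 00101
Remainder (last 4 bits) = 1010. This is the CRC / FCS.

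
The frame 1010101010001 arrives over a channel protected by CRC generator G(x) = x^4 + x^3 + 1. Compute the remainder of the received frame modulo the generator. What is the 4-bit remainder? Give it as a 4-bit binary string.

Modulo-2 division of 1010101010001 by 11001:
  pos 0: 10101 XOR 11001 = 01100
  pos 1: 11000 XOR 11001 = 00001
  pos 5: 11010 XOR 11001 = 00011
  pos 8: 11001 XOR 11001 = 00000
Remainder = 0000 (zero — the frame passes the CRC check).

0000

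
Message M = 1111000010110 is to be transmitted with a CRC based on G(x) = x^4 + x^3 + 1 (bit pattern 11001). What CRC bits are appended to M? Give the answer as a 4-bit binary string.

Append 4 zeros: 11110000101100000. Divide by 11001 (XOR where the leading bit is 1):
  pos 0: 11110 XOR 11001 = 00111
  pos 2: 11100 XOR 11001 = 00101
  pos 4: 10101 XOR 11001 = 01100
  pos 5: 11000 XOR 11001 = 00001
  pos 9: 11100 XOR 11001 = 00101
  pos 11: 10100 XOR 11001 = 01101
  pos 12: 11010 XOR 11001 = 00011
Remainder (last 4 bits) = 0011. This is the CRC / FCS.

0011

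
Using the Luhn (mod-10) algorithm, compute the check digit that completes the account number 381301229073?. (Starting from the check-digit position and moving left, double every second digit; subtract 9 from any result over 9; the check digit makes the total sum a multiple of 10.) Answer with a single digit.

3

Partial digits right→left: 3 7 0 9 2 2 1 0 3 1 8 3
Double every second digit counting from the check-digit position (so the 1st, 3rd, 5th, ... of the partial from the right).
  doubled (with −9 where >9): 6 0 4 2 6 7 → sum 25
  kept as-is: 7 9 2 0 1 3 → sum 22
Total = 25 + 22 = 47.
Check digit = (10 − (47 mod 10)) mod 10 = 3.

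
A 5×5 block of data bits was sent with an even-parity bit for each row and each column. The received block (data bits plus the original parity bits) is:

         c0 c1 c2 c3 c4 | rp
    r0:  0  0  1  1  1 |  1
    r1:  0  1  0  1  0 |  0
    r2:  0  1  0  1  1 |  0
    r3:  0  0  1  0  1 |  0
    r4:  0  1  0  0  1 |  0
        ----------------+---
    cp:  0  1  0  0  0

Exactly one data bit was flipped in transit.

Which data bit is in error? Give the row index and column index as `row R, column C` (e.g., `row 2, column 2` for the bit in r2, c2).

row 2, column 3

Recompute each row's even parity and compare to rp:
  r0: data parity 1, sent rp 1 → ok
  r1: data parity 0, sent rp 0 → ok
  r2: data parity 1, sent rp 0 → mismatch
  r3: data parity 0, sent rp 0 → ok
  r4: data parity 0, sent rp 0 → ok
Recompute each column's even parity and compare to cp:
  c0: data parity 0, sent cp 0 → ok
  c1: data parity 1, sent cp 1 → ok
  c2: data parity 0, sent cp 0 → ok
  c3: data parity 1, sent cp 0 → mismatch
  c4: data parity 0, sent cp 0 → ok
Exactly one row (r2) and one column (c3) fail → the flipped bit is at their intersection.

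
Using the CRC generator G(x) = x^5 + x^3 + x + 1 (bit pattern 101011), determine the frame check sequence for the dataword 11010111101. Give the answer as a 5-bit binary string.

Append 5 zeros: 1101011110100000. Divide by 101011 (XOR where the leading bit is 1):
  pos 0: 110101 XOR 101011 = 011110
  pos 1: 111101 XOR 101011 = 010110
  pos 2: 101101 XOR 101011 = 000110
  pos 5: 110101 XOR 101011 = 011110
  pos 6: 111100 XOR 101011 = 010111
  pos 7: 101110 XOR 101011 = 000101
  pos 10: 101000 XOR 101011 = 000011
Remainder (last 5 bits) = 00011. This is the CRC / FCS.

00011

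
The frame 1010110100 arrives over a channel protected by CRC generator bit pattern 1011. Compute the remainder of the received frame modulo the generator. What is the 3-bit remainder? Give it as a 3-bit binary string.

Modulo-2 division of 1010110100 by 1011:
  pos 0: 1010 XOR 1011 = 0001
  pos 3: 1110 XOR 1011 = 0101
  pos 4: 1011 XOR 1011 = 0000
Remainder = 000 (zero — the frame passes the CRC check).

000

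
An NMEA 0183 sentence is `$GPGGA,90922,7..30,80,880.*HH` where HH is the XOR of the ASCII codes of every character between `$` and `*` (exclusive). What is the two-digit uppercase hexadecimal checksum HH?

44

XOR the ASCII codes of the payload characters:
  'G' = 0x47 → acc = 0x47
  'P' = 0x50 → acc = 0x17
  'G' = 0x47 → acc = 0x50
  'G' = 0x47 → acc = 0x17
  'A' = 0x41 → acc = 0x56
  ',' = 0x2C → acc = 0x7A
  '9' = 0x39 → acc = 0x43
  '0' = 0x30 → acc = 0x73
  '9' = 0x39 → acc = 0x4A
  '2' = 0x32 → acc = 0x78
  '2' = 0x32 → acc = 0x4A
  ',' = 0x2C → acc = 0x66
  '7' = 0x37 → acc = 0x51
  '.' = 0x2E → acc = 0x7F
  '.' = 0x2E → acc = 0x51
  '3' = 0x33 → acc = 0x62
  '0' = 0x30 → acc = 0x52
  ',' = 0x2C → acc = 0x7E
  '8' = 0x38 → acc = 0x46
  '0' = 0x30 → acc = 0x76
  ',' = 0x2C → acc = 0x5A
  '8' = 0x38 → acc = 0x62
  '8' = 0x38 → acc = 0x5A
  '0' = 0x30 → acc = 0x6A
  '.' = 0x2E → acc = 0x44
Checksum = 0x44.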